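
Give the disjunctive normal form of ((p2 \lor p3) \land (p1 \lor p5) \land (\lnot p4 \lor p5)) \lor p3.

((p2 \lor p3) \land (p1 \lor p5) \land (\lnot p4 \lor p5)) \lor p3
= (p2 \land p1 \land \lnot p4) \lor (p2 \land p1 \land p5) \lor (p2 \land p5 \land \lnot p4) \lor (p2 \land p5 \land p5) \lor (p3 \land p1 \land \lnot p4) \lor (p3 \land p1 \land p5) \lor (p3 \land p5 \land \lnot p4) \lor (p3 \land p5 \land p5) \lor p3   — distribute \land over \lor
= (p2 \land p1 \land \lnot p4) \lor (p2 \land p5) \lor p3   — simplify

(p2 \land p1 \land \lnot p4) \lor (p2 \land p5) \lor p3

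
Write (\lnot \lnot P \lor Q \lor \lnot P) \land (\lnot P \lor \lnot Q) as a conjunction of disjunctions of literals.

(\lnot \lnot P \lor Q \lor \lnot P) \land (\lnot P \lor \lnot Q)
≡ (P \lor Q \lor \lnot P) \land (\lnot P \lor \lnot Q)   (double negation)
≡ \lnot P \lor \lnot Q   (simplify)

\lnot P \lor \lnot Q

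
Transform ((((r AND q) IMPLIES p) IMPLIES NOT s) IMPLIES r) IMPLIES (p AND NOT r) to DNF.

(NOT s AND NOT r) OR (p AND NOT r)

((((r AND q) IMPLIES p) IMPLIES NOT s) IMPLIES r) IMPLIES (p AND NOT r)
⇔ NOT ((((r AND q) IMPLIES p) IMPLIES NOT s) IMPLIES r) OR (p AND NOT r)   [eliminate IMPLIES]
⇔ NOT (NOT (((r AND q) IMPLIES p) IMPLIES NOT s) OR r) OR (p AND NOT r)   [eliminate IMPLIES]
⇔ NOT (NOT (NOT ((r AND q) IMPLIES p) OR NOT s) OR r) OR (p AND NOT r)   [eliminate IMPLIES]
⇔ NOT (NOT (NOT (NOT (r AND q) OR p) OR NOT s) OR r) OR (p AND NOT r)   [eliminate IMPLIES]
⇔ (NOT NOT (NOT (NOT (r AND q) OR p) OR NOT s) AND NOT r) OR (p AND NOT r)   [De Morgan]
⇔ ((NOT (NOT (r AND q) OR p) OR NOT s) AND NOT r) OR (p AND NOT r)   [double negation]
⇔ (((NOT NOT (r AND q) AND NOT p) OR NOT s) AND NOT r) OR (p AND NOT r)   [De Morgan]
⇔ (((r AND q AND NOT p) OR NOT s) AND NOT r) OR (p AND NOT r)   [double negation]
⇔ (r AND q AND NOT p AND NOT r) OR (NOT s AND NOT r) OR (p AND NOT r)   [distribute AND over OR]
⇔ (NOT s AND NOT r) OR (p AND NOT r)   [simplify]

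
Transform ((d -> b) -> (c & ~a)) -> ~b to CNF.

((d -> b) -> (c & ~a)) -> ~b
≡ ~((d -> b) -> (c & ~a)) | ~b
≡ ~(~(d -> b) | (c & ~a)) | ~b
≡ ~(~(~d | b) | (c & ~a)) | ~b
≡ (~~(~d | b) & ~(c & ~a)) | ~b
≡ ((~d | b) & ~(c & ~a)) | ~b
≡ ((~d | b) & (~c | ~~a)) | ~b
≡ ((~d | b) & (~c | a)) | ~b
≡ (~d | b | ~b) & (~c | a | ~b)
≡ ~c | a | ~b

~c | a | ~b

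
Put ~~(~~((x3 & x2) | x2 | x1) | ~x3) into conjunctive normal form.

x2 | x1 | ~x3

~~(~~((x3 & x2) | x2 | x1) | ~x3)
≡ ~~((x3 & x2) | x2 | x1) | ~x3   [double negation]
≡ (x3 & x2) | x2 | x1 | ~x3   [double negation]
≡ (x3 | x2 | x1 | ~x3) & (x2 | x2 | x1 | ~x3)   [distribute | over &]
≡ x2 | x1 | ~x3   [simplify]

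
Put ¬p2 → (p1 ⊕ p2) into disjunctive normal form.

¬p2 → (p1 ⊕ p2)
⇔ ¬¬p2 ∨ (p1 ⊕ p2)   — eliminate →
⇔ ¬¬p2 ∨ (p1 ∧ ¬p2) ∨ (¬p1 ∧ p2)   — expand ⊕
⇔ p2 ∨ (p1 ∧ ¬p2) ∨ (¬p1 ∧ p2)   — double negation
⇔ p2 ∨ (p1 ∧ ¬p2)   — simplify

p2 ∨ (p1 ∧ ¬p2)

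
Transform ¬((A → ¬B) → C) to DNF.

(¬A ∧ ¬C) ∨ (¬B ∧ ¬C)

¬((A → ¬B) → C)
≡ ¬(¬(A → ¬B) ∨ C)   — eliminate →
≡ ¬(¬(¬A ∨ ¬B) ∨ C)   — eliminate →
≡ ¬¬(¬A ∨ ¬B) ∧ ¬C   — De Morgan
≡ (¬A ∨ ¬B) ∧ ¬C   — double negation
≡ (¬A ∧ ¬C) ∨ (¬B ∧ ¬C)   — distribute ∧ over ∨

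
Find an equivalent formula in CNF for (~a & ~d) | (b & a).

(~a & ~d) | (b & a)
≡ (~a | b) & (~a | a) & (~d | b) & (~d | a)   (distribute | over &)
≡ (~a | b) & (~d | b) & (~d | a)   (simplify)

(~a | b) & (~d | b) & (~d | a)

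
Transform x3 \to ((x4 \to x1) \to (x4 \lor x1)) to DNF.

x3 \to ((x4 \to x1) \to (x4 \lor x1))
= \lnot x3 \lor ((x4 \to x1) \to (x4 \lor x1))   [eliminate \to]
= \lnot x3 \lor \lnot (x4 \to x1) \lor x4 \lor x1   [eliminate \to]
= \lnot x3 \lor \lnot (\lnot x4 \lor x1) \lor x4 \lor x1   [eliminate \to]
= \lnot x3 \lor (\lnot \lnot x4 \land \lnot x1) \lor x4 \lor x1   [De Morgan]
= \lnot x3 \lor (x4 \land \lnot x1) \lor x4 \lor x1   [double negation]
= \lnot x3 \lor x4 \lor x1   [simplify]

\lnot x3 \lor x4 \lor x1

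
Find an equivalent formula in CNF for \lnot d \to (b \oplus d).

\lnot d \to (b \oplus d)
= \lnot \lnot d \lor (b \oplus d)
= \lnot \lnot d \lor ((b \lor d) \land \lnot (b \land d))
= d \lor ((b \lor d) \land \lnot (b \land d))
= d \lor ((b \lor d) \land (\lnot b \lor \lnot d))
= (d \lor b \lor d) \land (d \lor \lnot b \lor \lnot d)
= d \lor b

d \lor b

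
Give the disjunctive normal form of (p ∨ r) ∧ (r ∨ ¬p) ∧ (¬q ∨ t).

(r ∧ ¬q) ∨ (r ∧ t)

(p ∨ r) ∧ (r ∨ ¬p) ∧ (¬q ∨ t)
≡ (p ∧ r ∧ ¬q) ∨ (p ∧ r ∧ t) ∨ (p ∧ ¬p ∧ ¬q) ∨ (p ∧ ¬p ∧ t) ∨ (r ∧ r ∧ ¬q) ∨ (r ∧ r ∧ t) ∨ (r ∧ ¬p ∧ ¬q) ∨ (r ∧ ¬p ∧ t)
≡ (r ∧ ¬q) ∨ (r ∧ t)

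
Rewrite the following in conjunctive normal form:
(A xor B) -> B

(A xor B) -> B
≡ ~(A xor B) | B   — eliminate ->
≡ ~((A | B) & ~(A & B)) | B   — expand xor
≡ ~(A | B) | ~~(A & B) | B   — De Morgan
≡ (~A & ~B) | ~~(A & B) | B   — De Morgan
≡ (~A & ~B) | (A & B) | B   — double negation
≡ (~A | A | B) & (~A | B | B) & (~B | A | B) & (~B | B | B)   — distribute | over &
≡ ~A | B   — simplify

~A | B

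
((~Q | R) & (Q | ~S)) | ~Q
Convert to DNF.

(R & Q) | (R & ~S) | ~Q

((~Q | R) & (Q | ~S)) | ~Q
≡ (~Q & Q) | (~Q & ~S) | (R & Q) | (R & ~S) | ~Q   [distribute & over |]
≡ (R & Q) | (R & ~S) | ~Q   [simplify]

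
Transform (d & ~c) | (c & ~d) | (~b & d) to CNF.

(d & ~c) | (c & ~d) | (~b & d)
= (d | c | ~b) & (d | c | d) & (d | ~d | ~b) & (d | ~d | d) & (~c | c | ~b) & (~c | c | d) & (~c | ~d | ~b) & (~c | ~d | d)
= (d | c) & (~c | ~d | ~b)

(d | c) & (~c | ~d | ~b)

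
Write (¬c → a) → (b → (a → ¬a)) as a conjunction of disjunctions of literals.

¬a ∨ ¬b

(¬c → a) → (b → (a → ¬a))
≡ ¬(¬c → a) ∨ (b → (a → ¬a))
≡ ¬(¬¬c ∨ a) ∨ (b → (a → ¬a))
≡ ¬(¬¬c ∨ a) ∨ ¬b ∨ (a → ¬a)
≡ ¬(¬¬c ∨ a) ∨ ¬b ∨ ¬a ∨ ¬a
≡ ¬¬¬c ∧ ¬a ∨ ¬b ∨ ¬a ∨ ¬a
≡ ¬c ∧ ¬a ∨ ¬b ∨ ¬a ∨ ¬a
≡ (¬c ∨ ¬b ∨ ¬a ∨ ¬a) ∧ (¬a ∨ ¬b ∨ ¬a ∨ ¬a)
≡ ¬a ∨ ¬b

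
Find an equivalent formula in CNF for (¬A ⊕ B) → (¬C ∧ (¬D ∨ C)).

(¬A ⊕ B) → (¬C ∧ (¬D ∨ C))
≡ ¬(¬A ⊕ B) ∨ (¬C ∧ (¬D ∨ C))   — eliminate →
≡ ¬((¬A ∨ B) ∧ ¬(¬A ∧ B)) ∨ (¬C ∧ (¬D ∨ C))   — expand ⊕
≡ ¬(¬A ∨ B) ∨ ¬¬(¬A ∧ B) ∨ (¬C ∧ (¬D ∨ C))   — De Morgan
≡ (¬¬A ∧ ¬B) ∨ ¬¬(¬A ∧ B) ∨ (¬C ∧ (¬D ∨ C))   — De Morgan
≡ (A ∧ ¬B) ∨ ¬¬(¬A ∧ B) ∨ (¬C ∧ (¬D ∨ C))   — double negation
≡ (A ∧ ¬B) ∨ (¬A ∧ B) ∨ (¬C ∧ (¬D ∨ C))   — double negation
≡ (A ∨ ¬A ∨ ¬C) ∧ (A ∨ ¬A ∨ ¬D ∨ C) ∧ (A ∨ B ∨ ¬C) ∧ (A ∨ B ∨ ¬D ∨ C) ∧ (¬B ∨ ¬A ∨ ¬C) ∧ (¬B ∨ ¬A ∨ ¬D ∨ C) ∧ (¬B ∨ B ∨ ¬C) ∧ (¬B ∨ B ∨ ¬D ∨ C)   — distribute ∨ over ∧
≡ (A ∨ B ∨ ¬C) ∧ (A ∨ B ∨ ¬D ∨ C) ∧ (¬B ∨ ¬A ∨ ¬C) ∧ (¬B ∨ ¬A ∨ ¬D ∨ C)   — simplify

(A ∨ B ∨ ¬C) ∧ (A ∨ B ∨ ¬D ∨ C) ∧ (¬B ∨ ¬A ∨ ¬C) ∧ (¬B ∨ ¬A ∨ ¬D ∨ C)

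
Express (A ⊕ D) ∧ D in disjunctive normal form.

¬A ∧ D

(A ⊕ D) ∧ D
≡ ((A ∧ ¬D) ∨ (¬A ∧ D)) ∧ D   — expand ⊕
≡ (A ∧ ¬D ∧ D) ∨ (¬A ∧ D ∧ D)   — distribute ∧ over ∨
≡ ¬A ∧ D   — simplify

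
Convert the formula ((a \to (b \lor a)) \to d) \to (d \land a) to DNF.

((a \to (b \lor a)) \to d) \to (d \land a)
= \lnot ((a \to (b \lor a)) \to d) \lor (d \land a)   [eliminate \to]
= \lnot (\lnot (a \to (b \lor a)) \lor d) \lor (d \land a)   [eliminate \to]
= \lnot (\lnot (\lnot a \lor b \lor a) \lor d) \lor (d \land a)   [eliminate \to]
= (\lnot \lnot (\lnot a \lor b \lor a) \land \lnot d) \lor (d \land a)   [De Morgan]
= ((\lnot a \lor b \lor a) \land \lnot d) \lor (d \land a)   [double negation]
= (\lnot a \land \lnot d) \lor (b \land \lnot d) \lor (a \land \lnot d) \lor (d \land a)   [distribute \land over \lor]

(\lnot a \land \lnot d) \lor (b \land \lnot d) \lor (a \land \lnot d) \lor (d \land a)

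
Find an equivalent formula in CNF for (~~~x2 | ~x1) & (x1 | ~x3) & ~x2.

(x1 | ~x3) & ~x2

(~~~x2 | ~x1) & (x1 | ~x3) & ~x2
⇔ (~x2 | ~x1) & (x1 | ~x3) & ~x2   — double negation
⇔ (x1 | ~x3) & ~x2   — simplify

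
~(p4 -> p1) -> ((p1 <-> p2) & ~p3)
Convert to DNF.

~p4 | p1 | (~p1 & ~p2 & ~p3)

~(p4 -> p1) -> ((p1 <-> p2) & ~p3)
≡ ~~(p4 -> p1) | ((p1 <-> p2) & ~p3)   [eliminate ->]
≡ ~~(~p4 | p1) | ((p1 <-> p2) & ~p3)   [eliminate ->]
≡ ~~(~p4 | p1) | ((p1 -> p2) & (p2 -> p1) & ~p3)   [eliminate <->]
≡ ~~(~p4 | p1) | ((~p1 | p2) & (p2 -> p1) & ~p3)   [eliminate ->]
≡ ~~(~p4 | p1) | ((~p1 | p2) & (~p2 | p1) & ~p3)   [eliminate ->]
≡ ~p4 | p1 | ((~p1 | p2) & (~p2 | p1) & ~p3)   [double negation]
≡ ~p4 | p1 | (~p1 & ~p2 & ~p3) | (~p1 & p1 & ~p3) | (p2 & ~p2 & ~p3) | (p2 & p1 & ~p3)   [distribute & over |]
≡ ~p4 | p1 | (~p1 & ~p2 & ~p3)   [simplify]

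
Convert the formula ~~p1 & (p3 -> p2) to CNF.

~~p1 & (p3 -> p2)
⇔ ~~p1 & (~p3 | p2)   [eliminate ->]
⇔ p1 & (~p3 | p2)   [double negation]

p1 & (~p3 | p2)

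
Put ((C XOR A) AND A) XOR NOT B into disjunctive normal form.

((C XOR A) AND A) XOR NOT B
≡ ((C XOR A) AND A AND NOT NOT B) OR (NOT ((C XOR A) AND A) AND NOT B)
≡ (((C AND NOT A) OR (NOT C AND A)) AND A AND NOT NOT B) OR (NOT ((C XOR A) AND A) AND NOT B)
≡ (((C AND NOT A) OR (NOT C AND A)) AND A AND NOT NOT B) OR (NOT (((C AND NOT A) OR (NOT C AND A)) AND A) AND NOT B)
≡ (((C AND NOT A) OR (NOT C AND A)) AND A AND B) OR (NOT (((C AND NOT A) OR (NOT C AND A)) AND A) AND NOT B)
≡ (((C AND NOT A) OR (NOT C AND A)) AND A AND B) OR ((NOT ((C AND NOT A) OR (NOT C AND A)) OR NOT A) AND NOT B)
≡ (((C AND NOT A) OR (NOT C AND A)) AND A AND B) OR (((NOT (C AND NOT A) AND NOT (NOT C AND A)) OR NOT A) AND NOT B)
≡ (((C AND NOT A) OR (NOT C AND A)) AND A AND B) OR ((((NOT C OR NOT NOT A) AND NOT (NOT C AND A)) OR NOT A) AND NOT B)
≡ (((C AND NOT A) OR (NOT C AND A)) AND A AND B) OR ((((NOT C OR A) AND NOT (NOT C AND A)) OR NOT A) AND NOT B)
≡ (((C AND NOT A) OR (NOT C AND A)) AND A AND B) OR ((((NOT C OR A) AND (NOT NOT C OR NOT A)) OR NOT A) AND NOT B)
≡ (((C AND NOT A) OR (NOT C AND A)) AND A AND B) OR ((((NOT C OR A) AND (C OR NOT A)) OR NOT A) AND NOT B)
≡ (C AND NOT A AND A AND B) OR (NOT C AND A AND A AND B) OR (NOT C AND C AND NOT B) OR (NOT C AND NOT A AND NOT B) OR (A AND C AND NOT B) OR (A AND NOT A AND NOT B) OR (NOT A AND NOT B)
≡ (NOT C AND A AND B) OR (A AND C AND NOT B) OR (NOT A AND NOT B)

(NOT C AND A AND B) OR (A AND C AND NOT B) OR (NOT A AND NOT B)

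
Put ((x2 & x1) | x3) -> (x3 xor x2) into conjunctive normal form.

~x3 | ~x2

((x2 & x1) | x3) -> (x3 xor x2)
≡ ~((x2 & x1) | x3) | (x3 xor x2)   (eliminate ->)
≡ ~((x2 & x1) | x3) | ((x3 | x2) & ~(x3 & x2))   (expand xor)
≡ (~(x2 & x1) & ~x3) | ((x3 | x2) & ~(x3 & x2))   (De Morgan)
≡ ((~x2 | ~x1) & ~x3) | ((x3 | x2) & ~(x3 & x2))   (De Morgan)
≡ ((~x2 | ~x1) & ~x3) | ((x3 | x2) & (~x3 | ~x2))   (De Morgan)
≡ (~x2 | ~x1 | x3 | x2) & (~x2 | ~x1 | ~x3 | ~x2) & (~x3 | x3 | x2) & (~x3 | ~x3 | ~x2)   (distribute | over &)
≡ ~x3 | ~x2   (simplify)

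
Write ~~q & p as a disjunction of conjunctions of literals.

~~q & p
⇔ q & p   [double negation]

q & p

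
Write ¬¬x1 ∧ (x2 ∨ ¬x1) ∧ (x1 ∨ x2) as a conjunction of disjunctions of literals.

x1 ∧ (x2 ∨ ¬x1)

¬¬x1 ∧ (x2 ∨ ¬x1) ∧ (x1 ∨ x2)
= x1 ∧ (x2 ∨ ¬x1) ∧ (x1 ∨ x2)   [double negation]
= x1 ∧ (x2 ∨ ¬x1)   [simplify]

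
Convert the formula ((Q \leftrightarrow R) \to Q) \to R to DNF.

((Q \leftrightarrow R) \to Q) \to R
≡ \lnot ((Q \leftrightarrow R) \to Q) \lor R
≡ \lnot (\lnot (Q \leftrightarrow R) \lor Q) \lor R
≡ \lnot (\lnot ((Q \to R) \land (R \to Q)) \lor Q) \lor R
≡ \lnot (\lnot ((\lnot Q \lor R) \land (R \to Q)) \lor Q) \lor R
≡ \lnot (\lnot ((\lnot Q \lor R) \land (\lnot R \lor Q)) \lor Q) \lor R
≡ (\lnot \lnot ((\lnot Q \lor R) \land (\lnot R \lor Q)) \land \lnot Q) \lor R
≡ ((\lnot Q \lor R) \land (\lnot R \lor Q) \land \lnot Q) \lor R
≡ (\lnot Q \land \lnot R \land \lnot Q) \lor (\lnot Q \land Q \land \lnot Q) \lor (R \land \lnot R \land \lnot Q) \lor (R \land Q \land \lnot Q) \lor R
≡ (\lnot Q \land \lnot R) \lor R

(\lnot Q \land \lnot R) \lor R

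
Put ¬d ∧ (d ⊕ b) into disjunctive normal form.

¬d ∧ (d ⊕ b)
≡ ¬d ∧ ((d ∧ ¬b) ∨ (¬d ∧ b))
≡ (¬d ∧ d ∧ ¬b) ∨ (¬d ∧ ¬d ∧ b)
≡ ¬d ∧ b

¬d ∧ b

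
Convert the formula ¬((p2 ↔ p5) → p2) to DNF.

¬p2 ∧ ¬p5

¬((p2 ↔ p5) → p2)
≡ ¬(¬(p2 ↔ p5) ∨ p2)   — eliminate →
≡ ¬(¬((p2 → p5) ∧ (p5 → p2)) ∨ p2)   — eliminate ↔
≡ ¬(¬((¬p2 ∨ p5) ∧ (p5 → p2)) ∨ p2)   — eliminate →
≡ ¬(¬((¬p2 ∨ p5) ∧ (¬p5 ∨ p2)) ∨ p2)   — eliminate →
≡ ¬¬((¬p2 ∨ p5) ∧ (¬p5 ∨ p2)) ∧ ¬p2   — De Morgan
≡ (¬p2 ∨ p5) ∧ (¬p5 ∨ p2) ∧ ¬p2   — double negation
≡ (¬p2 ∧ ¬p5 ∧ ¬p2) ∨ (¬p2 ∧ p2 ∧ ¬p2) ∨ (p5 ∧ ¬p5 ∧ ¬p2) ∨ (p5 ∧ p2 ∧ ¬p2)   — distribute ∧ over ∨
≡ ¬p2 ∧ ¬p5   — simplify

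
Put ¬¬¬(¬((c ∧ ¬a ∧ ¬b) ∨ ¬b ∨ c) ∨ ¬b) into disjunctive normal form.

¬¬¬(¬((c ∧ ¬a ∧ ¬b) ∨ ¬b ∨ c) ∨ ¬b)
= ¬(¬((c ∧ ¬a ∧ ¬b) ∨ ¬b ∨ c) ∨ ¬b)   [double negation]
= ¬¬((c ∧ ¬a ∧ ¬b) ∨ ¬b ∨ c) ∧ ¬¬b   [De Morgan]
= ((c ∧ ¬a ∧ ¬b) ∨ ¬b ∨ c) ∧ ¬¬b   [double negation]
= ((c ∧ ¬a ∧ ¬b) ∨ ¬b ∨ c) ∧ b   [double negation]
= (c ∧ ¬a ∧ ¬b ∧ b) ∨ (¬b ∧ b) ∨ (c ∧ b)   [distribute ∧ over ∨]
= c ∧ b   [simplify]

c ∧ b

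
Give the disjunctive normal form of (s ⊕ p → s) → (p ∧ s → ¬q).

(s ⊕ p → s) → (p ∧ s → ¬q)
= ¬(s ⊕ p → s) ∨ (p ∧ s → ¬q)   [eliminate →]
= ¬(¬(s ⊕ p) ∨ s) ∨ (p ∧ s → ¬q)   [eliminate →]
= ¬(¬(s ∧ ¬p ∨ ¬s ∧ p) ∨ s) ∨ (p ∧ s → ¬q)   [expand ⊕]
= ¬(¬(s ∧ ¬p ∨ ¬s ∧ p) ∨ s) ∨ ¬(p ∧ s) ∨ ¬q   [eliminate →]
= ¬¬(s ∧ ¬p ∨ ¬s ∧ p) ∧ ¬s ∨ ¬(p ∧ s) ∨ ¬q   [De Morgan]
= (s ∧ ¬p ∨ ¬s ∧ p) ∧ ¬s ∨ ¬(p ∧ s) ∨ ¬q   [double negation]
= (s ∧ ¬p ∨ ¬s ∧ p) ∧ ¬s ∨ ¬p ∨ ¬s ∨ ¬q   [De Morgan]
= s ∧ ¬p ∧ ¬s ∨ ¬s ∧ p ∧ ¬s ∨ ¬p ∨ ¬s ∨ ¬q   [distribute ∧ over ∨]
= ¬p ∨ ¬s ∨ ¬q   [simplify]

¬p ∨ ¬s ∨ ¬q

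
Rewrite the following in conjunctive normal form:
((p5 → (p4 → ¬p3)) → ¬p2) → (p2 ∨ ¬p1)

p2 ∨ ¬p1

((p5 → (p4 → ¬p3)) → ¬p2) → (p2 ∨ ¬p1)
= ¬((p5 → (p4 → ¬p3)) → ¬p2) ∨ p2 ∨ ¬p1   [eliminate →]
= ¬(¬(p5 → (p4 → ¬p3)) ∨ ¬p2) ∨ p2 ∨ ¬p1   [eliminate →]
= ¬(¬(¬p5 ∨ (p4 → ¬p3)) ∨ ¬p2) ∨ p2 ∨ ¬p1   [eliminate →]
= ¬(¬(¬p5 ∨ ¬p4 ∨ ¬p3) ∨ ¬p2) ∨ p2 ∨ ¬p1   [eliminate →]
= (¬¬(¬p5 ∨ ¬p4 ∨ ¬p3) ∧ ¬¬p2) ∨ p2 ∨ ¬p1   [De Morgan]
= ((¬p5 ∨ ¬p4 ∨ ¬p3) ∧ ¬¬p2) ∨ p2 ∨ ¬p1   [double negation]
= ((¬p5 ∨ ¬p4 ∨ ¬p3) ∧ p2) ∨ p2 ∨ ¬p1   [double negation]
= (¬p5 ∨ ¬p4 ∨ ¬p3 ∨ p2 ∨ ¬p1) ∧ (p2 ∨ p2 ∨ ¬p1)   [distribute ∨ over ∧]
= p2 ∨ ¬p1   [simplify]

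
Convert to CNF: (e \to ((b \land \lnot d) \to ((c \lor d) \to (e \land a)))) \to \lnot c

(e \lor \lnot c) \land (b \lor \lnot c) \land (\lnot d \lor \lnot c) \land (\lnot e \lor \lnot a \lor \lnot c)

(e \to ((b \land \lnot d) \to ((c \lor d) \to (e \land a)))) \to \lnot c
⇔ \lnot (e \to ((b \land \lnot d) \to ((c \lor d) \to (e \land a)))) \lor \lnot c   (eliminate \to)
⇔ \lnot (\lnot e \lor ((b \land \lnot d) \to ((c \lor d) \to (e \land a)))) \lor \lnot c   (eliminate \to)
⇔ \lnot (\lnot e \lor \lnot (b \land \lnot d) \lor ((c \lor d) \to (e \land a))) \lor \lnot c   (eliminate \to)
⇔ \lnot (\lnot e \lor \lnot (b \land \lnot d) \lor \lnot (c \lor d) \lor (e \land a)) \lor \lnot c   (eliminate \to)
⇔ (\lnot \lnot e \land \lnot \lnot (b \land \lnot d) \land \lnot \lnot (c \lor d) \land \lnot (e \land a)) \lor \lnot c   (De Morgan)
⇔ (e \land \lnot \lnot (b \land \lnot d) \land \lnot \lnot (c \lor d) \land \lnot (e \land a)) \lor \lnot c   (double negation)
⇔ (e \land b \land \lnot d \land \lnot \lnot (c \lor d) \land \lnot (e \land a)) \lor \lnot c   (double negation)
⇔ (e \land b \land \lnot d \land (c \lor d) \land \lnot (e \land a)) \lor \lnot c   (double negation)
⇔ (e \land b \land \lnot d \land (c \lor d) \land (\lnot e \lor \lnot a)) \lor \lnot c   (De Morgan)
⇔ (e \lor \lnot c) \land (b \lor \lnot c) \land (\lnot d \lor \lnot c) \land (c \lor d \lor \lnot c) \land (\lnot e \lor \lnot a \lor \lnot c)   (distribute \lor over \land)
⇔ (e \lor \lnot c) \land (b \lor \lnot c) \land (\lnot d \lor \lnot c) \land (\lnot e \lor \lnot a \lor \lnot c)   (simplify)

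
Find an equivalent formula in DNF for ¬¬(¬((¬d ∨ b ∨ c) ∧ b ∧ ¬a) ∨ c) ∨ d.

¬b ∨ a ∨ c ∨ d

¬¬(¬((¬d ∨ b ∨ c) ∧ b ∧ ¬a) ∨ c) ∨ d
≡ ¬((¬d ∨ b ∨ c) ∧ b ∧ ¬a) ∨ c ∨ d   (double negation)
≡ ¬(¬d ∨ b ∨ c) ∨ ¬b ∨ ¬¬a ∨ c ∨ d   (De Morgan)
≡ (¬¬d ∧ ¬b ∧ ¬c) ∨ ¬b ∨ ¬¬a ∨ c ∨ d   (De Morgan)
≡ (d ∧ ¬b ∧ ¬c) ∨ ¬b ∨ ¬¬a ∨ c ∨ d   (double negation)
≡ (d ∧ ¬b ∧ ¬c) ∨ ¬b ∨ a ∨ c ∨ d   (double negation)
≡ ¬b ∨ a ∨ c ∨ d   (simplify)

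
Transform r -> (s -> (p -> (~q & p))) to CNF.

~r | ~s | ~p | ~q

r -> (s -> (p -> (~q & p)))
≡ ~r | (s -> (p -> (~q & p)))   [eliminate ->]
≡ ~r | ~s | (p -> (~q & p))   [eliminate ->]
≡ ~r | ~s | ~p | (~q & p)   [eliminate ->]
≡ (~r | ~s | ~p | ~q) & (~r | ~s | ~p | p)   [distribute | over &]
≡ ~r | ~s | ~p | ~q   [simplify]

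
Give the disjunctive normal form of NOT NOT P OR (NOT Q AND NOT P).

P OR (NOT Q AND NOT P)

NOT NOT P OR (NOT Q AND NOT P)
= P OR (NOT Q AND NOT P)   (double negation)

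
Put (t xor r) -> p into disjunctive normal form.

(~t & ~r) | (r & t) | p

(t xor r) -> p
⇔ ~(t xor r) | p   — eliminate ->
⇔ ~((t & ~r) | (~t & r)) | p   — expand xor
⇔ (~(t & ~r) & ~(~t & r)) | p   — De Morgan
⇔ ((~t | ~~r) & ~(~t & r)) | p   — De Morgan
⇔ ((~t | r) & ~(~t & r)) | p   — double negation
⇔ ((~t | r) & (~~t | ~r)) | p   — De Morgan
⇔ ((~t | r) & (t | ~r)) | p   — double negation
⇔ (~t & t) | (~t & ~r) | (r & t) | (r & ~r) | p   — distribute & over |
⇔ (~t & ~r) | (r & t) | p   — simplify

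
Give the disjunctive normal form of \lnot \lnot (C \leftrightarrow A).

\lnot \lnot (C \leftrightarrow A)
⇔ \lnot \lnot ((C \to A) \land (A \to C))   [eliminate \leftrightarrow]
⇔ \lnot \lnot ((\lnot C \lor A) \land (A \to C))   [eliminate \to]
⇔ \lnot \lnot ((\lnot C \lor A) \land (\lnot A \lor C))   [eliminate \to]
⇔ (\lnot C \lor A) \land (\lnot A \lor C)   [double negation]
⇔ \lnot C \land \lnot A \lor \lnot C \land C \lor A \land \lnot A \lor A \land C   [distribute \land over \lor]
⇔ \lnot C \land \lnot A \lor A \land C   [simplify]

\lnot C \land \lnot A \lor A \land C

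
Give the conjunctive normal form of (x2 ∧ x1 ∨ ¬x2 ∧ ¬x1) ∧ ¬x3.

(x2 ∨ ¬x1) ∧ (x1 ∨ ¬x2) ∧ ¬x3

(x2 ∧ x1 ∨ ¬x2 ∧ ¬x1) ∧ ¬x3
= (x2 ∨ ¬x2) ∧ (x2 ∨ ¬x1) ∧ (x1 ∨ ¬x2) ∧ (x1 ∨ ¬x1) ∧ ¬x3
= (x2 ∨ ¬x1) ∧ (x1 ∨ ¬x2) ∧ ¬x3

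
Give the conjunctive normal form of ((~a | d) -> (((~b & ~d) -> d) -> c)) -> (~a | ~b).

(~a | d | ~b) & (~c | ~a | ~b)

((~a | d) -> (((~b & ~d) -> d) -> c)) -> (~a | ~b)
≡ ~((~a | d) -> (((~b & ~d) -> d) -> c)) | ~a | ~b   — eliminate ->
≡ ~(~(~a | d) | (((~b & ~d) -> d) -> c)) | ~a | ~b   — eliminate ->
≡ ~(~(~a | d) | ~((~b & ~d) -> d) | c) | ~a | ~b   — eliminate ->
≡ ~(~(~a | d) | ~(~(~b & ~d) | d) | c) | ~a | ~b   — eliminate ->
≡ (~~(~a | d) & ~~(~(~b & ~d) | d) & ~c) | ~a | ~b   — De Morgan
≡ ((~a | d) & ~~(~(~b & ~d) | d) & ~c) | ~a | ~b   — double negation
≡ ((~a | d) & (~(~b & ~d) | d) & ~c) | ~a | ~b   — double negation
≡ ((~a | d) & (~~b | ~~d | d) & ~c) | ~a | ~b   — De Morgan
≡ ((~a | d) & (b | ~~d | d) & ~c) | ~a | ~b   — double negation
≡ ((~a | d) & (b | d | d) & ~c) | ~a | ~b   — double negation
≡ (~a | d | ~a | ~b) & (b | d | d | ~a | ~b) & (~c | ~a | ~b)   — distribute | over &
≡ (~a | d | ~b) & (~c | ~a | ~b)   — simplify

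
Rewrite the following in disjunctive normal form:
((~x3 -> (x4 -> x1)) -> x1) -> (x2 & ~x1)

((~x3 -> (x4 -> x1)) -> x1) -> (x2 & ~x1)
≡ ~((~x3 -> (x4 -> x1)) -> x1) | (x2 & ~x1)   [eliminate ->]
≡ ~(~(~x3 -> (x4 -> x1)) | x1) | (x2 & ~x1)   [eliminate ->]
≡ ~(~(~~x3 | (x4 -> x1)) | x1) | (x2 & ~x1)   [eliminate ->]
≡ ~(~(~~x3 | ~x4 | x1) | x1) | (x2 & ~x1)   [eliminate ->]
≡ (~~(~~x3 | ~x4 | x1) & ~x1) | (x2 & ~x1)   [De Morgan]
≡ ((~~x3 | ~x4 | x1) & ~x1) | (x2 & ~x1)   [double negation]
≡ ((x3 | ~x4 | x1) & ~x1) | (x2 & ~x1)   [double negation]
≡ (x3 & ~x1) | (~x4 & ~x1) | (x1 & ~x1) | (x2 & ~x1)   [distribute & over |]
≡ (x3 & ~x1) | (~x4 & ~x1) | (x2 & ~x1)   [simplify]

(x3 & ~x1) | (~x4 & ~x1) | (x2 & ~x1)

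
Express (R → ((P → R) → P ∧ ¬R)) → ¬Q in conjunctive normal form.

R ∨ ¬Q

(R → ((P → R) → P ∧ ¬R)) → ¬Q
⇔ ¬(R → ((P → R) → P ∧ ¬R)) ∨ ¬Q
⇔ ¬(¬R ∨ ((P → R) → P ∧ ¬R)) ∨ ¬Q
⇔ ¬(¬R ∨ ¬(P → R) ∨ P ∧ ¬R) ∨ ¬Q
⇔ ¬(¬R ∨ ¬(¬P ∨ R) ∨ P ∧ ¬R) ∨ ¬Q
⇔ ¬¬R ∧ ¬¬(¬P ∨ R) ∧ ¬(P ∧ ¬R) ∨ ¬Q
⇔ R ∧ ¬¬(¬P ∨ R) ∧ ¬(P ∧ ¬R) ∨ ¬Q
⇔ R ∧ (¬P ∨ R) ∧ ¬(P ∧ ¬R) ∨ ¬Q
⇔ R ∧ (¬P ∨ R) ∧ (¬P ∨ ¬¬R) ∨ ¬Q
⇔ R ∧ (¬P ∨ R) ∧ (¬P ∨ R) ∨ ¬Q
⇔ (R ∨ ¬Q) ∧ (¬P ∨ R ∨ ¬Q) ∧ (¬P ∨ R ∨ ¬Q)
⇔ R ∨ ¬Q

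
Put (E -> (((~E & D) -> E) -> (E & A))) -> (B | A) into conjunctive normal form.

E | B | A

(E -> (((~E & D) -> E) -> (E & A))) -> (B | A)
= ~(E -> (((~E & D) -> E) -> (E & A))) | B | A   [eliminate ->]
= ~(~E | (((~E & D) -> E) -> (E & A))) | B | A   [eliminate ->]
= ~(~E | ~((~E & D) -> E) | (E & A)) | B | A   [eliminate ->]
= ~(~E | ~(~(~E & D) | E) | (E & A)) | B | A   [eliminate ->]
= (~~E & ~~(~(~E & D) | E) & ~(E & A)) | B | A   [De Morgan]
= (E & ~~(~(~E & D) | E) & ~(E & A)) | B | A   [double negation]
= (E & (~(~E & D) | E) & ~(E & A)) | B | A   [double negation]
= (E & (~~E | ~D | E) & ~(E & A)) | B | A   [De Morgan]
= (E & (E | ~D | E) & ~(E & A)) | B | A   [double negation]
= (E & (E | ~D | E) & (~E | ~A)) | B | A   [De Morgan]
= (E | B | A) & (E | ~D | E | B | A) & (~E | ~A | B | A)   [distribute | over &]
= E | B | A   [simplify]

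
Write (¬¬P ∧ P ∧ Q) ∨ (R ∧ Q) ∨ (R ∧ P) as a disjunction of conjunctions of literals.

(P ∧ Q) ∨ (R ∧ Q) ∨ (R ∧ P)

(¬¬P ∧ P ∧ Q) ∨ (R ∧ Q) ∨ (R ∧ P)
≡ (P ∧ P ∧ Q) ∨ (R ∧ Q) ∨ (R ∧ P)   [double negation]
≡ (P ∧ Q) ∨ (R ∧ Q) ∨ (R ∧ P)   [simplify]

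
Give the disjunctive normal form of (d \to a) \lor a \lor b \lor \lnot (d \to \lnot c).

(d \to a) \lor a \lor b \lor \lnot (d \to \lnot c)
= \lnot d \lor a \lor a \lor b \lor \lnot (d \to \lnot c)   — eliminate \to
= \lnot d \lor a \lor a \lor b \lor \lnot (\lnot d \lor \lnot c)   — eliminate \to
= \lnot d \lor a \lor a \lor b \lor (\lnot \lnot d \land \lnot \lnot c)   — De Morgan
= \lnot d \lor a \lor a \lor b \lor (d \land \lnot \lnot c)   — double negation
= \lnot d \lor a \lor a \lor b \lor (d \land c)   — double negation
= \lnot d \lor a \lor b \lor (d \land c)   — simplify

\lnot d \lor a \lor b \lor (d \land c)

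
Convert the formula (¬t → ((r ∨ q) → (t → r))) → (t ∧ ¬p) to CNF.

(¬t ∨ ¬p) ∧ (r ∨ q ∨ ¬p) ∧ t ∧ (¬r ∨ ¬p)

(¬t → ((r ∨ q) → (t → r))) → (t ∧ ¬p)
= ¬(¬t → ((r ∨ q) → (t → r))) ∨ (t ∧ ¬p)   — eliminate →
= ¬(¬¬t ∨ ((r ∨ q) → (t → r))) ∨ (t ∧ ¬p)   — eliminate →
= ¬(¬¬t ∨ ¬(r ∨ q) ∨ (t → r)) ∨ (t ∧ ¬p)   — eliminate →
= ¬(¬¬t ∨ ¬(r ∨ q) ∨ ¬t ∨ r) ∨ (t ∧ ¬p)   — eliminate →
= (¬¬¬t ∧ ¬¬(r ∨ q) ∧ ¬¬t ∧ ¬r) ∨ (t ∧ ¬p)   — De Morgan
= (¬t ∧ ¬¬(r ∨ q) ∧ ¬¬t ∧ ¬r) ∨ (t ∧ ¬p)   — double negation
= (¬t ∧ (r ∨ q) ∧ ¬¬t ∧ ¬r) ∨ (t ∧ ¬p)   — double negation
= (¬t ∧ (r ∨ q) ∧ t ∧ ¬r) ∨ (t ∧ ¬p)   — double negation
= (¬t ∨ t) ∧ (¬t ∨ ¬p) ∧ (r ∨ q ∨ t) ∧ (r ∨ q ∨ ¬p) ∧ (t ∨ t) ∧ (t ∨ ¬p) ∧ (¬r ∨ t) ∧ (¬r ∨ ¬p)   — distribute ∨ over ∧
= (¬t ∨ ¬p) ∧ (r ∨ q ∨ ¬p) ∧ t ∧ (¬r ∨ ¬p)   — simplify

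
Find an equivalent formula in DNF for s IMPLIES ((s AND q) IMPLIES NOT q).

NOT s OR NOT q

s IMPLIES ((s AND q) IMPLIES NOT q)
≡ NOT s OR ((s AND q) IMPLIES NOT q)   — eliminate IMPLIES
≡ NOT s OR NOT (s AND q) OR NOT q   — eliminate IMPLIES
≡ NOT s OR NOT s OR NOT q OR NOT q   — De Morgan
≡ NOT s OR NOT q   — simplify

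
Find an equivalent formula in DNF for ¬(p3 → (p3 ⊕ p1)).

¬(p3 → (p3 ⊕ p1))
≡ ¬(¬p3 ∨ (p3 ⊕ p1))   [eliminate →]
≡ ¬(¬p3 ∨ (p3 ∧ ¬p1) ∨ (¬p3 ∧ p1))   [expand ⊕]
≡ ¬¬p3 ∧ ¬(p3 ∧ ¬p1) ∧ ¬(¬p3 ∧ p1)   [De Morgan]
≡ p3 ∧ ¬(p3 ∧ ¬p1) ∧ ¬(¬p3 ∧ p1)   [double negation]
≡ p3 ∧ (¬p3 ∨ ¬¬p1) ∧ ¬(¬p3 ∧ p1)   [De Morgan]
≡ p3 ∧ (¬p3 ∨ p1) ∧ ¬(¬p3 ∧ p1)   [double negation]
≡ p3 ∧ (¬p3 ∨ p1) ∧ (¬¬p3 ∨ ¬p1)   [De Morgan]
≡ p3 ∧ (¬p3 ∨ p1) ∧ (p3 ∨ ¬p1)   [double negation]
≡ (p3 ∧ ¬p3 ∧ p3) ∨ (p3 ∧ ¬p3 ∧ ¬p1) ∨ (p3 ∧ p1 ∧ p3) ∨ (p3 ∧ p1 ∧ ¬p1)   [distribute ∧ over ∨]
≡ p3 ∧ p1   [simplify]

p3 ∧ p1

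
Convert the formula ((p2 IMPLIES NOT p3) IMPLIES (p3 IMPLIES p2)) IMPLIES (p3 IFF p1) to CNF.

((p2 IMPLIES NOT p3) IMPLIES (p3 IMPLIES p2)) IMPLIES (p3 IFF p1)
⇔ NOT ((p2 IMPLIES NOT p3) IMPLIES (p3 IMPLIES p2)) OR (p3 IFF p1)   (eliminate IMPLIES)
⇔ NOT (NOT (p2 IMPLIES NOT p3) OR (p3 IMPLIES p2)) OR (p3 IFF p1)   (eliminate IMPLIES)
⇔ NOT (NOT (NOT p2 OR NOT p3) OR (p3 IMPLIES p2)) OR (p3 IFF p1)   (eliminate IMPLIES)
⇔ NOT (NOT (NOT p2 OR NOT p3) OR NOT p3 OR p2) OR (p3 IFF p1)   (eliminate IMPLIES)
⇔ NOT (NOT (NOT p2 OR NOT p3) OR NOT p3 OR p2) OR ((p3 IMPLIES p1) AND (p1 IMPLIES p3))   (eliminate IFF)
⇔ NOT (NOT (NOT p2 OR NOT p3) OR NOT p3 OR p2) OR ((NOT p3 OR p1) AND (p1 IMPLIES p3))   (eliminate IMPLIES)
⇔ NOT (NOT (NOT p2 OR NOT p3) OR NOT p3 OR p2) OR ((NOT p3 OR p1) AND (NOT p1 OR p3))   (eliminate IMPLIES)
⇔ (NOT NOT (NOT p2 OR NOT p3) AND NOT NOT p3 AND NOT p2) OR ((NOT p3 OR p1) AND (NOT p1 OR p3))   (De Morgan)
⇔ ((NOT p2 OR NOT p3) AND NOT NOT p3 AND NOT p2) OR ((NOT p3 OR p1) AND (NOT p1 OR p3))   (double negation)
⇔ ((NOT p2 OR NOT p3) AND p3 AND NOT p2) OR ((NOT p3 OR p1) AND (NOT p1 OR p3))   (double negation)
⇔ (NOT p2 OR NOT p3 OR NOT p3 OR p1) AND (NOT p2 OR NOT p3 OR NOT p1 OR p3) AND (p3 OR NOT p3 OR p1) AND (p3 OR NOT p1 OR p3) AND (NOT p2 OR NOT p3 OR p1) AND (NOT p2 OR NOT p1 OR p3)   (distribute OR over AND)
⇔ (NOT p2 OR NOT p3 OR p1) AND (p3 OR NOT p1)   (simplify)

(NOT p2 OR NOT p3 OR p1) AND (p3 OR NOT p1)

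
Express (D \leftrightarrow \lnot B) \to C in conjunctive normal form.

(D \lor \lnot B \lor C) \land (B \lor \lnot D \lor C)

(D \leftrightarrow \lnot B) \to C
⇔ \lnot (D \leftrightarrow \lnot B) \lor C   (eliminate \to)
⇔ \lnot ((D \to \lnot B) \land (\lnot B \to D)) \lor C   (eliminate \leftrightarrow)
⇔ \lnot ((\lnot D \lor \lnot B) \land (\lnot B \to D)) \lor C   (eliminate \to)
⇔ \lnot ((\lnot D \lor \lnot B) \land (\lnot \lnot B \lor D)) \lor C   (eliminate \to)
⇔ \lnot (\lnot D \lor \lnot B) \lor \lnot (\lnot \lnot B \lor D) \lor C   (De Morgan)
⇔ (\lnot \lnot D \land \lnot \lnot B) \lor \lnot (\lnot \lnot B \lor D) \lor C   (De Morgan)
⇔ (D \land \lnot \lnot B) \lor \lnot (\lnot \lnot B \lor D) \lor C   (double negation)
⇔ (D \land B) \lor \lnot (\lnot \lnot B \lor D) \lor C   (double negation)
⇔ (D \land B) \lor (\lnot \lnot \lnot B \land \lnot D) \lor C   (De Morgan)
⇔ (D \land B) \lor (\lnot B \land \lnot D) \lor C   (double negation)
⇔ (D \lor \lnot B \lor C) \land (D \lor \lnot D \lor C) \land (B \lor \lnot B \lor C) \land (B \lor \lnot D \lor C)   (distribute \lor over \land)
⇔ (D \lor \lnot B \lor C) \land (B \lor \lnot D \lor C)   (simplify)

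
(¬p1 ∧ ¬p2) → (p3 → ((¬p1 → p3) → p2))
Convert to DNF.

p1 ∨ p2 ∨ ¬p3

(¬p1 ∧ ¬p2) → (p3 → ((¬p1 → p3) → p2))
≡ ¬(¬p1 ∧ ¬p2) ∨ (p3 → ((¬p1 → p3) → p2))   — eliminate →
≡ ¬(¬p1 ∧ ¬p2) ∨ ¬p3 ∨ ((¬p1 → p3) → p2)   — eliminate →
≡ ¬(¬p1 ∧ ¬p2) ∨ ¬p3 ∨ ¬(¬p1 → p3) ∨ p2   — eliminate →
≡ ¬(¬p1 ∧ ¬p2) ∨ ¬p3 ∨ ¬(¬¬p1 ∨ p3) ∨ p2   — eliminate →
≡ ¬¬p1 ∨ ¬¬p2 ∨ ¬p3 ∨ ¬(¬¬p1 ∨ p3) ∨ p2   — De Morgan
≡ p1 ∨ ¬¬p2 ∨ ¬p3 ∨ ¬(¬¬p1 ∨ p3) ∨ p2   — double negation
≡ p1 ∨ p2 ∨ ¬p3 ∨ ¬(¬¬p1 ∨ p3) ∨ p2   — double negation
≡ p1 ∨ p2 ∨ ¬p3 ∨ (¬¬¬p1 ∧ ¬p3) ∨ p2   — De Morgan
≡ p1 ∨ p2 ∨ ¬p3 ∨ (¬p1 ∧ ¬p3) ∨ p2   — double negation
≡ p1 ∨ p2 ∨ ¬p3   — simplify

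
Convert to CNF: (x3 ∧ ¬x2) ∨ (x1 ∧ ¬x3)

(x3 ∧ ¬x2) ∨ (x1 ∧ ¬x3)
≡ (x3 ∨ x1) ∧ (x3 ∨ ¬x3) ∧ (¬x2 ∨ x1) ∧ (¬x2 ∨ ¬x3)
≡ (x3 ∨ x1) ∧ (¬x2 ∨ x1) ∧ (¬x2 ∨ ¬x3)

(x3 ∨ x1) ∧ (¬x2 ∨ x1) ∧ (¬x2 ∨ ¬x3)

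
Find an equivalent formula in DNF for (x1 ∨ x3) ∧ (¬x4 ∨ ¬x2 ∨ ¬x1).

(x1 ∧ ¬x4) ∨ (x1 ∧ ¬x2) ∨ (x3 ∧ ¬x4) ∨ (x3 ∧ ¬x2) ∨ (x3 ∧ ¬x1)

(x1 ∨ x3) ∧ (¬x4 ∨ ¬x2 ∨ ¬x1)
⇔ (x1 ∧ ¬x4) ∨ (x1 ∧ ¬x2) ∨ (x1 ∧ ¬x1) ∨ (x3 ∧ ¬x4) ∨ (x3 ∧ ¬x2) ∨ (x3 ∧ ¬x1)   [distribute ∧ over ∨]
⇔ (x1 ∧ ¬x4) ∨ (x1 ∧ ¬x2) ∨ (x3 ∧ ¬x4) ∨ (x3 ∧ ¬x2) ∨ (x3 ∧ ¬x1)   [simplify]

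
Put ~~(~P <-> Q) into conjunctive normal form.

~~(~P <-> Q)
= ~~((~P -> Q) & (Q -> ~P))   [eliminate <->]
= ~~((~~P | Q) & (Q -> ~P))   [eliminate ->]
= ~~((~~P | Q) & (~Q | ~P))   [eliminate ->]
= (~~P | Q) & (~Q | ~P)   [double negation]
= (P | Q) & (~Q | ~P)   [double negation]

(P | Q) & (~Q | ~P)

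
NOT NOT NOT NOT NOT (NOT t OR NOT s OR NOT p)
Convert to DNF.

t AND s AND p

NOT NOT NOT NOT NOT (NOT t OR NOT s OR NOT p)
≡ NOT NOT NOT (NOT t OR NOT s OR NOT p)   [double negation]
≡ NOT (NOT t OR NOT s OR NOT p)   [double negation]
≡ NOT NOT t AND NOT NOT s AND NOT NOT p   [De Morgan]
≡ t AND NOT NOT s AND NOT NOT p   [double negation]
≡ t AND s AND NOT NOT p   [double negation]
≡ t AND s AND p   [double negation]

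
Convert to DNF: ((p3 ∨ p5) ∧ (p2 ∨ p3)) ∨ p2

((p3 ∨ p5) ∧ (p2 ∨ p3)) ∨ p2
≡ (p3 ∧ p2) ∨ (p3 ∧ p3) ∨ (p5 ∧ p2) ∨ (p5 ∧ p3) ∨ p2   (distribute ∧ over ∨)
≡ p3 ∨ p2   (simplify)

p3 ∨ p2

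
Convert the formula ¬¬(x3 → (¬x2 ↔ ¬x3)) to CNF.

¬¬(x3 → (¬x2 ↔ ¬x3))
≡ ¬¬(¬x3 ∨ (¬x2 ↔ ¬x3))
≡ ¬¬(¬x3 ∨ ((¬x2 → ¬x3) ∧ (¬x3 → ¬x2)))
≡ ¬¬(¬x3 ∨ ((¬¬x2 ∨ ¬x3) ∧ (¬x3 → ¬x2)))
≡ ¬¬(¬x3 ∨ ((¬¬x2 ∨ ¬x3) ∧ (¬¬x3 ∨ ¬x2)))
≡ ¬x3 ∨ ((¬¬x2 ∨ ¬x3) ∧ (¬¬x3 ∨ ¬x2))
≡ ¬x3 ∨ ((x2 ∨ ¬x3) ∧ (¬¬x3 ∨ ¬x2))
≡ ¬x3 ∨ ((x2 ∨ ¬x3) ∧ (x3 ∨ ¬x2))
≡ (¬x3 ∨ x2 ∨ ¬x3) ∧ (¬x3 ∨ x3 ∨ ¬x2)
≡ ¬x3 ∨ x2

¬x3 ∨ x2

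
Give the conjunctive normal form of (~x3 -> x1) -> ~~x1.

(~x3 -> x1) -> ~~x1
= ~(~x3 -> x1) | ~~x1
= ~(~~x3 | x1) | ~~x1
= (~~~x3 & ~x1) | ~~x1
= (~x3 & ~x1) | ~~x1
= (~x3 & ~x1) | x1
= (~x3 | x1) & (~x1 | x1)
= ~x3 | x1

~x3 | x1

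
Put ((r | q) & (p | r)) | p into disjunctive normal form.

((r | q) & (p | r)) | p
≡ (r & p) | (r & r) | (q & p) | (q & r) | p   [distribute & over |]
≡ r | p   [simplify]

r | p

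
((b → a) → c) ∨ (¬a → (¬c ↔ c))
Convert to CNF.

b ∨ c ∨ a

((b → a) → c) ∨ (¬a → (¬c ↔ c))
⇔ ¬(b → a) ∨ c ∨ (¬a → (¬c ↔ c))   (eliminate →)
⇔ ¬(¬b ∨ a) ∨ c ∨ (¬a → (¬c ↔ c))   (eliminate →)
⇔ ¬(¬b ∨ a) ∨ c ∨ ¬¬a ∨ (¬c ↔ c)   (eliminate →)
⇔ ¬(¬b ∨ a) ∨ c ∨ ¬¬a ∨ ((¬c → c) ∧ (c → ¬c))   (eliminate ↔)
⇔ ¬(¬b ∨ a) ∨ c ∨ ¬¬a ∨ ((¬¬c ∨ c) ∧ (c → ¬c))   (eliminate →)
⇔ ¬(¬b ∨ a) ∨ c ∨ ¬¬a ∨ ((¬¬c ∨ c) ∧ (¬c ∨ ¬c))   (eliminate →)
⇔ (¬¬b ∧ ¬a) ∨ c ∨ ¬¬a ∨ ((¬¬c ∨ c) ∧ (¬c ∨ ¬c))   (De Morgan)
⇔ (b ∧ ¬a) ∨ c ∨ ¬¬a ∨ ((¬¬c ∨ c) ∧ (¬c ∨ ¬c))   (double negation)
⇔ (b ∧ ¬a) ∨ c ∨ a ∨ ((¬¬c ∨ c) ∧ (¬c ∨ ¬c))   (double negation)
⇔ (b ∧ ¬a) ∨ c ∨ a ∨ ((c ∨ c) ∧ (¬c ∨ ¬c))   (double negation)
⇔ (b ∨ c ∨ a ∨ c ∨ c) ∧ (b ∨ c ∨ a ∨ ¬c ∨ ¬c) ∧ (¬a ∨ c ∨ a ∨ c ∨ c) ∧ (¬a ∨ c ∨ a ∨ ¬c ∨ ¬c)   (distribute ∨ over ∧)
⇔ b ∨ c ∨ a   (simplify)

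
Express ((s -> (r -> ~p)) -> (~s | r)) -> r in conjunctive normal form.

((s -> (r -> ~p)) -> (~s | r)) -> r
= ~((s -> (r -> ~p)) -> (~s | r)) | r   (eliminate ->)
= ~(~(s -> (r -> ~p)) | ~s | r) | r   (eliminate ->)
= ~(~(~s | (r -> ~p)) | ~s | r) | r   (eliminate ->)
= ~(~(~s | ~r | ~p) | ~s | r) | r   (eliminate ->)
= (~~(~s | ~r | ~p) & ~~s & ~r) | r   (De Morgan)
= ((~s | ~r | ~p) & ~~s & ~r) | r   (double negation)
= ((~s | ~r | ~p) & s & ~r) | r   (double negation)
= (~s | ~r | ~p | r) & (s | r) & (~r | r)   (distribute | over &)
= s | r   (simplify)

s | r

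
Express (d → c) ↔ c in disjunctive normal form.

(d → c) ↔ c
≡ ((d → c) → c) ∧ (c → (d → c))   (eliminate ↔)
≡ (¬(d → c) ∨ c) ∧ (c → (d → c))   (eliminate →)
≡ (¬(¬d ∨ c) ∨ c) ∧ (c → (d → c))   (eliminate →)
≡ (¬(¬d ∨ c) ∨ c) ∧ (¬c ∨ (d → c))   (eliminate →)
≡ (¬(¬d ∨ c) ∨ c) ∧ (¬c ∨ ¬d ∨ c)   (eliminate →)
≡ ((¬¬d ∧ ¬c) ∨ c) ∧ (¬c ∨ ¬d ∨ c)   (De Morgan)
≡ ((d ∧ ¬c) ∨ c) ∧ (¬c ∨ ¬d ∨ c)   (double negation)
≡ (d ∧ ¬c ∧ ¬c) ∨ (d ∧ ¬c ∧ ¬d) ∨ (d ∧ ¬c ∧ c) ∨ (c ∧ ¬c) ∨ (c ∧ ¬d) ∨ (c ∧ c)   (distribute ∧ over ∨)
≡ (d ∧ ¬c) ∨ c   (simplify)

(d ∧ ¬c) ∨ c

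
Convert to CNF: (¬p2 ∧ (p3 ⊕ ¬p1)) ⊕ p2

(¬p2 ∧ (p3 ⊕ ¬p1)) ⊕ p2
≡ ((¬p2 ∧ (p3 ⊕ ¬p1)) ∨ p2) ∧ ¬(¬p2 ∧ (p3 ⊕ ¬p1) ∧ p2)   (expand ⊕)
≡ ((¬p2 ∧ (p3 ∨ ¬p1) ∧ ¬(p3 ∧ ¬p1)) ∨ p2) ∧ ¬(¬p2 ∧ (p3 ⊕ ¬p1) ∧ p2)   (expand ⊕)
≡ ((¬p2 ∧ (p3 ∨ ¬p1) ∧ ¬(p3 ∧ ¬p1)) ∨ p2) ∧ ¬(¬p2 ∧ (p3 ∨ ¬p1) ∧ ¬(p3 ∧ ¬p1) ∧ p2)   (expand ⊕)
≡ ((¬p2 ∧ (p3 ∨ ¬p1) ∧ (¬p3 ∨ ¬¬p1)) ∨ p2) ∧ ¬(¬p2 ∧ (p3 ∨ ¬p1) ∧ ¬(p3 ∧ ¬p1) ∧ p2)   (De Morgan)
≡ ((¬p2 ∧ (p3 ∨ ¬p1) ∧ (¬p3 ∨ p1)) ∨ p2) ∧ ¬(¬p2 ∧ (p3 ∨ ¬p1) ∧ ¬(p3 ∧ ¬p1) ∧ p2)   (double negation)
≡ ((¬p2 ∧ (p3 ∨ ¬p1) ∧ (¬p3 ∨ p1)) ∨ p2) ∧ (¬¬p2 ∨ ¬(p3 ∨ ¬p1) ∨ ¬¬(p3 ∧ ¬p1) ∨ ¬p2)   (De Morgan)
≡ ((¬p2 ∧ (p3 ∨ ¬p1) ∧ (¬p3 ∨ p1)) ∨ p2) ∧ (p2 ∨ ¬(p3 ∨ ¬p1) ∨ ¬¬(p3 ∧ ¬p1) ∨ ¬p2)   (double negation)
≡ ((¬p2 ∧ (p3 ∨ ¬p1) ∧ (¬p3 ∨ p1)) ∨ p2) ∧ (p2 ∨ (¬p3 ∧ ¬¬p1) ∨ ¬¬(p3 ∧ ¬p1) ∨ ¬p2)   (De Morgan)
≡ ((¬p2 ∧ (p3 ∨ ¬p1) ∧ (¬p3 ∨ p1)) ∨ p2) ∧ (p2 ∨ (¬p3 ∧ p1) ∨ ¬¬(p3 ∧ ¬p1) ∨ ¬p2)   (double negation)
≡ ((¬p2 ∧ (p3 ∨ ¬p1) ∧ (¬p3 ∨ p1)) ∨ p2) ∧ (p2 ∨ (¬p3 ∧ p1) ∨ (p3 ∧ ¬p1) ∨ ¬p2)   (double negation)
≡ (¬p2 ∨ p2) ∧ (p3 ∨ ¬p1 ∨ p2) ∧ (¬p3 ∨ p1 ∨ p2) ∧ (p2 ∨ ¬p3 ∨ p3 ∨ ¬p2) ∧ (p2 ∨ ¬p3 ∨ ¬p1 ∨ ¬p2) ∧ (p2 ∨ p1 ∨ p3 ∨ ¬p2) ∧ (p2 ∨ p1 ∨ ¬p1 ∨ ¬p2)   (distribute ∨ over ∧)
≡ (p3 ∨ ¬p1 ∨ p2) ∧ (¬p3 ∨ p1 ∨ p2)   (simplify)

(p3 ∨ ¬p1 ∨ p2) ∧ (¬p3 ∨ p1 ∨ p2)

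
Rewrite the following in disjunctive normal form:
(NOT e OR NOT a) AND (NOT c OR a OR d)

(NOT e OR NOT a) AND (NOT c OR a OR d)
≡ (NOT e AND NOT c) OR (NOT e AND a) OR (NOT e AND d) OR (NOT a AND NOT c) OR (NOT a AND a) OR (NOT a AND d)
≡ (NOT e AND NOT c) OR (NOT e AND a) OR (NOT e AND d) OR (NOT a AND NOT c) OR (NOT a AND d)

(NOT e AND NOT c) OR (NOT e AND a) OR (NOT e AND d) OR (NOT a AND NOT c) OR (NOT a AND d)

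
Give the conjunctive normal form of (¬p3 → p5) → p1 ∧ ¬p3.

(¬p3 → p5) → p1 ∧ ¬p3
≡ ¬(¬p3 → p5) ∨ p1 ∧ ¬p3   (eliminate →)
≡ ¬(¬¬p3 ∨ p5) ∨ p1 ∧ ¬p3   (eliminate →)
≡ ¬¬¬p3 ∧ ¬p5 ∨ p1 ∧ ¬p3   (De Morgan)
≡ ¬p3 ∧ ¬p5 ∨ p1 ∧ ¬p3   (double negation)
≡ (¬p3 ∨ p1) ∧ (¬p3 ∨ ¬p3) ∧ (¬p5 ∨ p1) ∧ (¬p5 ∨ ¬p3)   (distribute ∨ over ∧)
≡ ¬p3 ∧ (¬p5 ∨ p1)   (simplify)

¬p3 ∧ (¬p5 ∨ p1)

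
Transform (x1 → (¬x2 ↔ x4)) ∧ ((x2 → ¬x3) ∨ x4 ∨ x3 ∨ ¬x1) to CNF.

(x1 → (¬x2 ↔ x4)) ∧ ((x2 → ¬x3) ∨ x4 ∨ x3 ∨ ¬x1)
= (¬x1 ∨ (¬x2 ↔ x4)) ∧ ((x2 → ¬x3) ∨ x4 ∨ x3 ∨ ¬x1)
= (¬x1 ∨ ((¬x2 → x4) ∧ (x4 → ¬x2))) ∧ ((x2 → ¬x3) ∨ x4 ∨ x3 ∨ ¬x1)
= (¬x1 ∨ ((¬¬x2 ∨ x4) ∧ (x4 → ¬x2))) ∧ ((x2 → ¬x3) ∨ x4 ∨ x3 ∨ ¬x1)
= (¬x1 ∨ ((¬¬x2 ∨ x4) ∧ (¬x4 ∨ ¬x2))) ∧ ((x2 → ¬x3) ∨ x4 ∨ x3 ∨ ¬x1)
= (¬x1 ∨ ((¬¬x2 ∨ x4) ∧ (¬x4 ∨ ¬x2))) ∧ (¬x2 ∨ ¬x3 ∨ x4 ∨ x3 ∨ ¬x1)
= (¬x1 ∨ ((x2 ∨ x4) ∧ (¬x4 ∨ ¬x2))) ∧ (¬x2 ∨ ¬x3 ∨ x4 ∨ x3 ∨ ¬x1)
= (¬x1 ∨ x2 ∨ x4) ∧ (¬x1 ∨ ¬x4 ∨ ¬x2) ∧ (¬x2 ∨ ¬x3 ∨ x4 ∨ x3 ∨ ¬x1)
= (¬x1 ∨ x2 ∨ x4) ∧ (¬x1 ∨ ¬x4 ∨ ¬x2)

(¬x1 ∨ x2 ∨ x4) ∧ (¬x1 ∨ ¬x4 ∨ ¬x2)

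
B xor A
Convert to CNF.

(B | A) & (~B | ~A)

B xor A
= (B | A) & ~(B & A)   [expand xor]
= (B | A) & (~B | ~A)   [De Morgan]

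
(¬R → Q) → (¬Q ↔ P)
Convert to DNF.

(¬R ∧ ¬Q) ∨ (Q ∧ ¬P) ∨ (P ∧ ¬Q)

(¬R → Q) → (¬Q ↔ P)
= ¬(¬R → Q) ∨ (¬Q ↔ P)   [eliminate →]
= ¬(¬¬R ∨ Q) ∨ (¬Q ↔ P)   [eliminate →]
= ¬(¬¬R ∨ Q) ∨ ((¬Q → P) ∧ (P → ¬Q))   [eliminate ↔]
= ¬(¬¬R ∨ Q) ∨ ((¬¬Q ∨ P) ∧ (P → ¬Q))   [eliminate →]
= ¬(¬¬R ∨ Q) ∨ ((¬¬Q ∨ P) ∧ (¬P ∨ ¬Q))   [eliminate →]
= (¬¬¬R ∧ ¬Q) ∨ ((¬¬Q ∨ P) ∧ (¬P ∨ ¬Q))   [De Morgan]
= (¬R ∧ ¬Q) ∨ ((¬¬Q ∨ P) ∧ (¬P ∨ ¬Q))   [double negation]
= (¬R ∧ ¬Q) ∨ ((Q ∨ P) ∧ (¬P ∨ ¬Q))   [double negation]
= (¬R ∧ ¬Q) ∨ (Q ∧ ¬P) ∨ (Q ∧ ¬Q) ∨ (P ∧ ¬P) ∨ (P ∧ ¬Q)   [distribute ∧ over ∨]
= (¬R ∧ ¬Q) ∨ (Q ∧ ¬P) ∨ (P ∧ ¬Q)   [simplify]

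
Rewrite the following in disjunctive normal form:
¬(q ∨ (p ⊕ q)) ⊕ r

(¬q ∧ ¬p ∧ ¬r) ∨ (q ∧ r) ∨ (p ∧ ¬q ∧ r)

¬(q ∨ (p ⊕ q)) ⊕ r
≡ (¬(q ∨ (p ⊕ q)) ∧ ¬r) ∨ (¬¬(q ∨ (p ⊕ q)) ∧ r)   [expand ⊕]
≡ (¬(q ∨ (p ∧ ¬q) ∨ (¬p ∧ q)) ∧ ¬r) ∨ (¬¬(q ∨ (p ⊕ q)) ∧ r)   [expand ⊕]
≡ (¬(q ∨ (p ∧ ¬q) ∨ (¬p ∧ q)) ∧ ¬r) ∨ (¬¬(q ∨ (p ∧ ¬q) ∨ (¬p ∧ q)) ∧ r)   [expand ⊕]
≡ (¬q ∧ ¬(p ∧ ¬q) ∧ ¬(¬p ∧ q) ∧ ¬r) ∨ (¬¬(q ∨ (p ∧ ¬q) ∨ (¬p ∧ q)) ∧ r)   [De Morgan]
≡ (¬q ∧ (¬p ∨ ¬¬q) ∧ ¬(¬p ∧ q) ∧ ¬r) ∨ (¬¬(q ∨ (p ∧ ¬q) ∨ (¬p ∧ q)) ∧ r)   [De Morgan]
≡ (¬q ∧ (¬p ∨ q) ∧ ¬(¬p ∧ q) ∧ ¬r) ∨ (¬¬(q ∨ (p ∧ ¬q) ∨ (¬p ∧ q)) ∧ r)   [double negation]
≡ (¬q ∧ (¬p ∨ q) ∧ (¬¬p ∨ ¬q) ∧ ¬r) ∨ (¬¬(q ∨ (p ∧ ¬q) ∨ (¬p ∧ q)) ∧ r)   [De Morgan]
≡ (¬q ∧ (¬p ∨ q) ∧ (p ∨ ¬q) ∧ ¬r) ∨ (¬¬(q ∨ (p ∧ ¬q) ∨ (¬p ∧ q)) ∧ r)   [double negation]
≡ (¬q ∧ (¬p ∨ q) ∧ (p ∨ ¬q) ∧ ¬r) ∨ ((q ∨ (p ∧ ¬q) ∨ (¬p ∧ q)) ∧ r)   [double negation]
≡ (¬q ∧ ¬p ∧ p ∧ ¬r) ∨ (¬q ∧ ¬p ∧ ¬q ∧ ¬r) ∨ (¬q ∧ q ∧ p ∧ ¬r) ∨ (¬q ∧ q ∧ ¬q ∧ ¬r) ∨ (q ∧ r) ∨ (p ∧ ¬q ∧ r) ∨ (¬p ∧ q ∧ r)   [distribute ∧ over ∨]
≡ (¬q ∧ ¬p ∧ ¬r) ∨ (q ∧ r) ∨ (p ∧ ¬q ∧ r)   [simplify]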